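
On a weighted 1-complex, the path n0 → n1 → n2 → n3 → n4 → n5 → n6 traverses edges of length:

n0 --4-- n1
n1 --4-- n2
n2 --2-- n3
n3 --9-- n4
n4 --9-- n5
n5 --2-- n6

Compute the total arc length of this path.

Arc length = 4 + 4 + 2 + 9 + 9 + 2 = 30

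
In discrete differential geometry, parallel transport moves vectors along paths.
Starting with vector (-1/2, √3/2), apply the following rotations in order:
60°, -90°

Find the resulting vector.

Total rotation: 60° + (-90°) = -30°. Final vector: (0, 1)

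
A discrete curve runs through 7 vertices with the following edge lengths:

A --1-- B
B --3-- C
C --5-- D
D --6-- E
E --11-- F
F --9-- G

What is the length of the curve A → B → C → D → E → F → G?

Arc length = 1 + 3 + 5 + 6 + 11 + 9 = 35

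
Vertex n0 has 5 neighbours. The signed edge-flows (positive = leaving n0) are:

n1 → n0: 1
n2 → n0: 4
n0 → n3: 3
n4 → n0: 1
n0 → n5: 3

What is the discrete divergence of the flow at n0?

Divergence = sum of outgoing flows = (-1) + (-4) + 3 + (-1) + 3 = 0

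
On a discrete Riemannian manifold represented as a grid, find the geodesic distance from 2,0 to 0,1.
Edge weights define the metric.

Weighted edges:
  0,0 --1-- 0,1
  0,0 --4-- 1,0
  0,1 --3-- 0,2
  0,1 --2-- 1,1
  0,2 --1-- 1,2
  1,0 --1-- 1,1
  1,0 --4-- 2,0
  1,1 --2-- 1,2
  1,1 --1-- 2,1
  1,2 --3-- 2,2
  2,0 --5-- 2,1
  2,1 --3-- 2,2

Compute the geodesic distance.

Shortest path: 2,0 → 1,0 → 1,1 → 0,1, total weight = 7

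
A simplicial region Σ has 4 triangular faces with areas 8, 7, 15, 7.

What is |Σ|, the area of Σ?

8 + 7 + 15 + 7 = 37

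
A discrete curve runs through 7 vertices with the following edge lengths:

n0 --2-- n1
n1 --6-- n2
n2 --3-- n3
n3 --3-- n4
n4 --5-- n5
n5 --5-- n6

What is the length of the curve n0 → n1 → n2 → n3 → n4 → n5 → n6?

Arc length = 2 + 6 + 3 + 3 + 5 + 5 = 24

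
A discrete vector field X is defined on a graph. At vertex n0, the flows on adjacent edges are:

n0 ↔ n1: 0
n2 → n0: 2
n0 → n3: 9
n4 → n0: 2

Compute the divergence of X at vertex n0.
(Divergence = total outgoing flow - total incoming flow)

Divergence = sum of outgoing flows = 0 + (-2) + 9 + (-2) = 5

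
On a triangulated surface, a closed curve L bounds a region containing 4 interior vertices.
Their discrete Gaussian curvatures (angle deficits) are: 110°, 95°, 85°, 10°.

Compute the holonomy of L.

Holonomy = total enclosed curvature = 110° + 95° + 85° + 10° = 300°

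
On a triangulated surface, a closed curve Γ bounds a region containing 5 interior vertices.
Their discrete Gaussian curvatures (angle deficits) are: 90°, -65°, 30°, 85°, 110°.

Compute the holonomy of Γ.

Holonomy = total enclosed curvature = 90° + (-65°) + 30° + 85° + 110° = 250°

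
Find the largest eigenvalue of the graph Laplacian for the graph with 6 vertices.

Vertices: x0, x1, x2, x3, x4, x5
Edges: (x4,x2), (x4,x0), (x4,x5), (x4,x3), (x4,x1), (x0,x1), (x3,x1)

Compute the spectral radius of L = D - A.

Degrees: deg(x0) = 2, deg(x1) = 3, deg(x2) = 1, deg(x3) = 2, deg(x4) = 5, deg(x5) = 1.
L = D − A with rows/columns ordered (x0, x1, x2, x3, x4, x5):
  [ 2, -1,  0,  0, -1,  0]
  [-1,  3,  0, -1, -1,  0]
  [ 0,  0,  1,  0, -1,  0]
  [ 0, -1,  0,  2, -1,  0]
  [-1, -1, -1, -1,  5, -1]
  [ 0,  0,  0,  0, -1,  1]
Characteristic polynomial: det(λI − L) = λ(λ − 1)²(λ − 2)(λ − 4)(λ − 6).
Roots: λ = 0; (λ − 1) = 0 ⇒ λ = 1 (multiplicity 2); (λ − 2) = 0 ⇒ λ = 2; (λ − 4) = 0 ⇒ λ = 4; (λ − 6) = 0 ⇒ λ = 6.
(Check: the roots sum (with multiplicity) to 14, matching trace L = Σdeg = 2·7 = 14.)
Laplacian eigenvalues: [0.0, 1.0, 1.0, 2.0, 4.0, 6.0]. Largest eigenvalue (spectral radius) = 6.0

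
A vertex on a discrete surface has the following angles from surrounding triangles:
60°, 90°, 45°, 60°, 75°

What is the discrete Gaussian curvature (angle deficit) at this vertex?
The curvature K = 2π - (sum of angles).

Sum of angles = 330°. K = 360° - 330° = 30° = π/6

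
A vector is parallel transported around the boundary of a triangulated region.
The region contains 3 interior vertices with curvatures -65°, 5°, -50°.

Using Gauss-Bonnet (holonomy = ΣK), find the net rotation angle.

Holonomy = total enclosed curvature = (-65°) + 5° + (-50°) = -110°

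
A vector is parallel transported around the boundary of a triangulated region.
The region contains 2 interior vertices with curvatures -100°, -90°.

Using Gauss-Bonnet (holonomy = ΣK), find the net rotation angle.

Holonomy = total enclosed curvature = (-100°) + (-90°) = -190°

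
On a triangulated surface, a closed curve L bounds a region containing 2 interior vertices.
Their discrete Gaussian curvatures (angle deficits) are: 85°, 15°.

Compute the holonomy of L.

Holonomy = total enclosed curvature = 85° + 15° = 100°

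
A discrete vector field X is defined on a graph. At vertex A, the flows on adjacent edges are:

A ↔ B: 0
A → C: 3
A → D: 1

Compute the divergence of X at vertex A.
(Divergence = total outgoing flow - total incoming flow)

Divergence = sum of outgoing flows = 0 + 3 + 1 = 4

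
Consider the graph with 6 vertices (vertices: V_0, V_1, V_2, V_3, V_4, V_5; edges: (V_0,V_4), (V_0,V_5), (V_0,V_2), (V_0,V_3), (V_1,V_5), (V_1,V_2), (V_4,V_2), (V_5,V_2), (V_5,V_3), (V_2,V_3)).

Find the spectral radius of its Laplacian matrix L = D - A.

Degrees: deg(V_0) = 4, deg(V_1) = 2, deg(V_2) = 5, deg(V_3) = 3, deg(V_4) = 2, deg(V_5) = 4.
L = D − A with rows/columns ordered (V_0, V_1, V_2, V_3, V_4, V_5):
  [ 4,  0, -1, -1, -1, -1]
  [ 0,  2, -1,  0,  0, -1]
  [-1, -1,  5, -1, -1, -1]
  [-1,  0, -1,  3,  0, -1]
  [-1,  0, -1,  0,  2,  0]
  [-1, -1, -1, -1,  0,  4]
Characteristic polynomial: det(λI − L) = λ(λ² − 7λ + 9)(λ² − 7λ + 11)(λ − 6).
Roots: λ = 0; (λ² − 7λ + 9) = 0 ⇒ λ = (7 ± √13)/2 ≈ 1.6972, 5.3028; (λ² − 7λ + 11) = 0 ⇒ λ = (7 ± √5)/2 ≈ 2.382, 4.618; (λ − 6) = 0 ⇒ λ = 6.
(Check: the roots sum (with multiplicity) to 20, matching trace L = Σdeg = 2·10 = 20.)
Laplacian eigenvalues: [0.0, 1.6972, 2.382, 4.618, 5.3028, 6.0]. Largest eigenvalue (spectral radius) = 6.0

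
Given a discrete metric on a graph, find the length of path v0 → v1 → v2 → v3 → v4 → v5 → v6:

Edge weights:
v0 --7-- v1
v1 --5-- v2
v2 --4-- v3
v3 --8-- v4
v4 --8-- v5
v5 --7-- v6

Arc length = 7 + 5 + 4 + 8 + 8 + 7 = 39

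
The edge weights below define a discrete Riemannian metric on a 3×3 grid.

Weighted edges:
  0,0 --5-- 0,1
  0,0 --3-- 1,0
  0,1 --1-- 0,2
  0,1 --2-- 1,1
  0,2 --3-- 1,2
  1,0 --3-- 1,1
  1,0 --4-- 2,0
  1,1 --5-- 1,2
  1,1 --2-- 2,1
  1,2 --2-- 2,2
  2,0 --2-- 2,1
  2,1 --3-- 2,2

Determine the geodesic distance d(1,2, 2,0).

Shortest path: 1,2 → 2,2 → 2,1 → 2,0, total weight = 7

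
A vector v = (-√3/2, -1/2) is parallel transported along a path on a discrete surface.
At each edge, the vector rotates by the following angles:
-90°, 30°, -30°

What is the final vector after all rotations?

Total rotation: (-90°) + 30° + (-30°) = -90°. Final vector: (-0.5000, 0.8660)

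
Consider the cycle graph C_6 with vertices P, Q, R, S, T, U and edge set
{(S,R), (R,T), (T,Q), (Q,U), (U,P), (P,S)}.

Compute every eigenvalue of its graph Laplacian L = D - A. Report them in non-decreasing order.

The cycle graph C_n has Laplacian eigenvalues λ_k = 2 − 2cos(2πk/n), k = 0, 1, …, n−1. Here n = 6:
k=0: 2 − 2cos(0) = 0.0; k=1: 2 − 2cos(π/3) = 1.0; k=2: 2 − 2cos(2π/3) = 3.0; k=3: 2 − 2cos(π) = 4.0; k=4: 2 − 2cos(4π/3) = 3.0; k=5: 2 − 2cos(5π/3) = 1.0.
Laplacian eigenvalues (increasing order): [0.0, 1.0, 1.0, 3.0, 3.0, 4.0]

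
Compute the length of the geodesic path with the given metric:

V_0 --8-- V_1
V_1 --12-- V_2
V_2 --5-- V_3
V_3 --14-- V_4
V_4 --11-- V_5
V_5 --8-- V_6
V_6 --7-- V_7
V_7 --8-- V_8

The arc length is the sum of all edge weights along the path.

Arc length = 8 + 12 + 5 + 14 + 11 + 8 + 7 + 8 = 73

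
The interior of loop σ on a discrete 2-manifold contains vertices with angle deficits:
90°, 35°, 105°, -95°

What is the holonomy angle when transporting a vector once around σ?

Holonomy = total enclosed curvature = 90° + 35° + 105° + (-95°) = 135°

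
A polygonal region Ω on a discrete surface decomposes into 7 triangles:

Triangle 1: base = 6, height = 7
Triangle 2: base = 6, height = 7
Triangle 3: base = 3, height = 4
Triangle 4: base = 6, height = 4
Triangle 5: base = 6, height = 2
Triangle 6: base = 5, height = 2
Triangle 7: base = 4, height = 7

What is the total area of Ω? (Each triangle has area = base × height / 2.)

(1/2)×6×7 + (1/2)×6×7 + (1/2)×3×4 + (1/2)×6×4 + (1/2)×6×2 + (1/2)×5×2 + (1/2)×4×7 = 85.0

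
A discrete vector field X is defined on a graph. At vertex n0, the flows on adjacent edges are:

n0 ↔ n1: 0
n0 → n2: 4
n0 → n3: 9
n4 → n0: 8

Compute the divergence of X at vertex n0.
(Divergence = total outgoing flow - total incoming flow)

Divergence = sum of outgoing flows = 0 + 4 + 9 + (-8) = 5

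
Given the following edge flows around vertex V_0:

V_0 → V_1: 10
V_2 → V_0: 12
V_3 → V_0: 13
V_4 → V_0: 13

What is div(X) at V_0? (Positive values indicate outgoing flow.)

Divergence = sum of outgoing flows = 10 + (-12) + (-13) + (-13) = -28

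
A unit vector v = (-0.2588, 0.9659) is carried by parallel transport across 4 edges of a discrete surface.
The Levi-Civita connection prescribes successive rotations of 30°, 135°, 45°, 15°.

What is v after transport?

Total rotation: 30° + 135° + 45° + 15° = 225° ≡ -135° (mod 360°). Final vector: (0.8660, -0.5000)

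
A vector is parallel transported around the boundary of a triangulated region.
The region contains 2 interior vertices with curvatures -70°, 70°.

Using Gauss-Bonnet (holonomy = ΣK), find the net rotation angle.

Holonomy = total enclosed curvature = (-70°) + 70° = 0°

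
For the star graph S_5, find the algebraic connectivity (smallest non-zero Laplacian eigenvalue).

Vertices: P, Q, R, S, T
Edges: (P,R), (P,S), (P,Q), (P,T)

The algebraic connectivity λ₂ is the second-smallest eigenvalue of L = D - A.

The star S_5 is the complete bipartite graph K_{1,4} (one hub of degree 4, 4 leaves of degree 1). The Laplacian spectrum of K_{p,q} is 0, p (multiplicity q−1), q (multiplicity p−1), p+q. With p = 1, q = 4: 0 once, 1 with multiplicity 3, and 5 once. (Check: trace L = sum of degrees = 8 = 3·1 + 5.)
Laplacian eigenvalues: [0.0, 1.0, 1.0, 1.0, 5.0]. Algebraic connectivity (smallest non-zero eigenvalue) = 1.0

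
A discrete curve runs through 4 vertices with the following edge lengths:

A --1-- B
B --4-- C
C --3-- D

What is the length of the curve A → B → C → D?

Arc length = 1 + 4 + 3 = 8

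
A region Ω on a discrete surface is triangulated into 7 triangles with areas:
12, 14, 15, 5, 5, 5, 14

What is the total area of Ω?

12 + 14 + 15 + 5 + 5 + 5 + 14 = 70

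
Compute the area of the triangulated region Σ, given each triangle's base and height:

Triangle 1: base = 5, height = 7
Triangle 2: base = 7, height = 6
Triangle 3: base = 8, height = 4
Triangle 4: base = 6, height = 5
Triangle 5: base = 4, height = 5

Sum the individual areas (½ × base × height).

(1/2)×5×7 + (1/2)×7×6 + (1/2)×8×4 + (1/2)×6×5 + (1/2)×4×5 = 79.5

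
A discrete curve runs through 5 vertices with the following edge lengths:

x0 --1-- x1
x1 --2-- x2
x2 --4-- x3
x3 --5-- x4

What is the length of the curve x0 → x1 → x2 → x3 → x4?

Arc length = 1 + 2 + 4 + 5 = 12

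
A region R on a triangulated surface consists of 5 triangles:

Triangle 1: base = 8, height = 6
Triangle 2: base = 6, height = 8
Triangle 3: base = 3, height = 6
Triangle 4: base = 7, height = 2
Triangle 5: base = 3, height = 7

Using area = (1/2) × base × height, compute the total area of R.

(1/2)×8×6 + (1/2)×6×8 + (1/2)×3×6 + (1/2)×7×2 + (1/2)×3×7 = 74.5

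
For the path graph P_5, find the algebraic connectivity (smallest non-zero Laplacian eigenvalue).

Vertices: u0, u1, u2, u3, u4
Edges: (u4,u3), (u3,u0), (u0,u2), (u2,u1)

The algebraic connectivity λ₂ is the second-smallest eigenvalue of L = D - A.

The path graph P_n has Laplacian eigenvalues λ_k = 2 − 2cos(kπ/n), k = 0, 1, …, n−1. Here n = 5:
k=0: 2 − 2cos(0) = 0.0; k=1: 2 − 2cos(π/5) = 0.382; k=2: 2 − 2cos(2π/5) = 1.382; k=3: 2 − 2cos(3π/5) = 2.618; k=4: 2 − 2cos(4π/5) = 3.618.
Laplacian eigenvalues: [0.0, 0.382, 1.382, 2.618, 3.618]. Algebraic connectivity (smallest non-zero eigenvalue) = 0.382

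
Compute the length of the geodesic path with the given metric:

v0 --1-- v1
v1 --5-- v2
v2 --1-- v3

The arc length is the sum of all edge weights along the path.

Arc length = 1 + 5 + 1 = 7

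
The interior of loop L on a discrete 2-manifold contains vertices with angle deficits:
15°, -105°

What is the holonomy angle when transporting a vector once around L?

Holonomy = total enclosed curvature = 15° + (-105°) = -90°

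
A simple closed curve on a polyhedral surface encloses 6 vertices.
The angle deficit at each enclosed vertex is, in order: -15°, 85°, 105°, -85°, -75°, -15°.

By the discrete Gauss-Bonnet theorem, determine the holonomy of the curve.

Holonomy = total enclosed curvature = (-15°) + 85° + 105° + (-85°) + (-75°) + (-15°) = 0°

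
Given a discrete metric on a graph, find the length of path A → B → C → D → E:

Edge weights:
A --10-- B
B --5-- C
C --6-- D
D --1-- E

Arc length = 10 + 5 + 6 + 1 = 22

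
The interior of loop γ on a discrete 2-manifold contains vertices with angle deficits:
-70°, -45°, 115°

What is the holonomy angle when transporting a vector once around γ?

Holonomy = total enclosed curvature = (-70°) + (-45°) + 115° = 0°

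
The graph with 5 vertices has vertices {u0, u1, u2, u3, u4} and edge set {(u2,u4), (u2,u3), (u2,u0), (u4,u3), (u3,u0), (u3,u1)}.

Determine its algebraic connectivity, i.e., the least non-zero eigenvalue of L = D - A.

Degrees: deg(u0) = 2, deg(u1) = 1, deg(u2) = 3, deg(u3) = 4, deg(u4) = 2.
L = D − A with rows/columns ordered (u0, u1, u2, u3, u4):
  [ 2,  0, -1, -1,  0]
  [ 0,  1,  0, -1,  0]
  [-1,  0,  3, -1, -1]
  [-1, -1, -1,  4, -1]
  [ 0,  0, -1, -1,  2]
Characteristic polynomial: det(λI − L) = λ(λ − 1)(λ − 2)(λ − 4)(λ − 5).
Roots: λ = 0; (λ − 1) = 0 ⇒ λ = 1; (λ − 2) = 0 ⇒ λ = 2; (λ − 4) = 0 ⇒ λ = 4; (λ − 5) = 0 ⇒ λ = 5.
(Check: the roots sum (with multiplicity) to 12, matching trace L = Σdeg = 2·6 = 12.)
Laplacian eigenvalues: [0.0, 1.0, 2.0, 4.0, 5.0]. Algebraic connectivity (smallest non-zero eigenvalue) = 1.0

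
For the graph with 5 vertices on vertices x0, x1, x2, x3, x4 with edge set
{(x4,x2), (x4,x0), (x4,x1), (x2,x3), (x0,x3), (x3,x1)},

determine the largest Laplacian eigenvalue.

Degrees: deg(x0) = 2, deg(x1) = 2, deg(x2) = 2, deg(x3) = 3, deg(x4) = 3.
L = D − A with rows/columns ordered (x0, x1, x2, x3, x4):
  [ 2,  0,  0, -1, -1]
  [ 0,  2,  0, -1, -1]
  [ 0,  0,  2, -1, -1]
  [-1, -1, -1,  3,  0]
  [-1, -1, -1,  0,  3]
Characteristic polynomial: det(λI − L) = λ(λ − 2)²(λ − 3)(λ − 5).
Roots: λ = 0; (λ − 2) = 0 ⇒ λ = 2 (multiplicity 2); (λ − 3) = 0 ⇒ λ = 3; (λ − 5) = 0 ⇒ λ = 5.
(Check: the roots sum (with multiplicity) to 12, matching trace L = Σdeg = 2·6 = 12.)
Laplacian eigenvalues: [0.0, 2.0, 2.0, 3.0, 5.0]. Largest eigenvalue (spectral radius) = 5.0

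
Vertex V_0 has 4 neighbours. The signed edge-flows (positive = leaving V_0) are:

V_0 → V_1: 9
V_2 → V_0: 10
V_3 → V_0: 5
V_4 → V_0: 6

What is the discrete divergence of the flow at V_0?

Divergence = sum of outgoing flows = 9 + (-10) + (-5) + (-6) = -12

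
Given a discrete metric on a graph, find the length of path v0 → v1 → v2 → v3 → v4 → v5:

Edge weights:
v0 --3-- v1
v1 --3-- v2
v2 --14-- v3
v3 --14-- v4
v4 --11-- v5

Arc length = 3 + 3 + 14 + 14 + 11 = 45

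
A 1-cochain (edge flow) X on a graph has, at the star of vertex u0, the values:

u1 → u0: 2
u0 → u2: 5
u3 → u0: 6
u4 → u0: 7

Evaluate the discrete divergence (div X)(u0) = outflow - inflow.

Divergence = sum of outgoing flows = (-2) + 5 + (-6) + (-7) = -10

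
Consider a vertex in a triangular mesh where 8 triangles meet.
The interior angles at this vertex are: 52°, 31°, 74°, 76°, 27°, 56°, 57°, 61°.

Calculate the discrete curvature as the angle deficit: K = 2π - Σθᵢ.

Sum of angles = 434°. K = 360° - 434° = -74° = -37π/90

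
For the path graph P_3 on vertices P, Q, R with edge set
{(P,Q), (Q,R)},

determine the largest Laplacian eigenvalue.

The path graph P_n has Laplacian eigenvalues λ_k = 2 − 2cos(kπ/n), k = 0, 1, …, n−1. Here n = 3:
k=0: 2 − 2cos(0) = 0.0; k=1: 2 − 2cos(π/3) = 1.0; k=2: 2 − 2cos(2π/3) = 3.0.
Laplacian eigenvalues: [0.0, 1.0, 3.0]. Largest eigenvalue (spectral radius) = 3.0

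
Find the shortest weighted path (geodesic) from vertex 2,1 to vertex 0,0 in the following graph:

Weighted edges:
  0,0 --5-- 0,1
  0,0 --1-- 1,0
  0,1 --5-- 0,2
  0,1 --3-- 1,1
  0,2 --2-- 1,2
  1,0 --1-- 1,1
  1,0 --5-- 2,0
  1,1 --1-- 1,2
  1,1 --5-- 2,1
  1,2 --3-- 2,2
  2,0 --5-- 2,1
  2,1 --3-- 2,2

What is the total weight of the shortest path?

Shortest path: 2,1 → 1,1 → 1,0 → 0,0, total weight = 7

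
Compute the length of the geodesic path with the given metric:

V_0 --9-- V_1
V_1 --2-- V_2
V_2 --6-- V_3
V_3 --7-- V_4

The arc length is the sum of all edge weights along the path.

Arc length = 9 + 2 + 6 + 7 = 24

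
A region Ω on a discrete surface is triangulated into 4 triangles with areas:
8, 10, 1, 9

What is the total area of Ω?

8 + 10 + 1 + 9 = 28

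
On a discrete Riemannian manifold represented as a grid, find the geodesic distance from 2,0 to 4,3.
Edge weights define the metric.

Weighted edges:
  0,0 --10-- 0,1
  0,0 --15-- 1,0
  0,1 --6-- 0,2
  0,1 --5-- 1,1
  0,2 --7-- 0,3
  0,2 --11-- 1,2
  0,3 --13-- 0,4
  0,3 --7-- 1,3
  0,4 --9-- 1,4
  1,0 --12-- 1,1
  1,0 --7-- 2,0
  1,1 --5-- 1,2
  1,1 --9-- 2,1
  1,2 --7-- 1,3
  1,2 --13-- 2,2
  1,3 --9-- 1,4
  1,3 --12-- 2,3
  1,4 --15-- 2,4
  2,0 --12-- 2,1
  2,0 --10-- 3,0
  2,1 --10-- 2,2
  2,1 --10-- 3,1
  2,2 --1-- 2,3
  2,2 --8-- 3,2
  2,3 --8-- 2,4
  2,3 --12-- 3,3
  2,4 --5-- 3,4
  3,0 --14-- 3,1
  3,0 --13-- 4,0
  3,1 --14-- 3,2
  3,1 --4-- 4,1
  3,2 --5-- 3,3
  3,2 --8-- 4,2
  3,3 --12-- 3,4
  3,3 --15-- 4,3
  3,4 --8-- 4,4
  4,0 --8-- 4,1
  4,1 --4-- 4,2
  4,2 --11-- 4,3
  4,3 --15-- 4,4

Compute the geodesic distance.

Shortest path: 2,0 → 2,1 → 3,1 → 4,1 → 4,2 → 4,3, total weight = 41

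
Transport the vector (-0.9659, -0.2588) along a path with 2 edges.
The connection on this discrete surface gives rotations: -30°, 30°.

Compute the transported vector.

Total rotation: (-30°) + 30° = 0°. Final vector: (-0.9659, -0.2588)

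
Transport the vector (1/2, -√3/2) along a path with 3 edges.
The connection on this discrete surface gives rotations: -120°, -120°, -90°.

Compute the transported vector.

Total rotation: (-120°) + (-120°) + (-90°) = -330° ≡ 30° (mod 360°). Final vector: (0.8660, -0.5000)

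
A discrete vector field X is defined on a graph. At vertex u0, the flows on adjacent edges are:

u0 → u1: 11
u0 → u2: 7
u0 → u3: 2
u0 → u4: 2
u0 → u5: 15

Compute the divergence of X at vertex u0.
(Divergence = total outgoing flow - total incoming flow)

Divergence = sum of outgoing flows = 11 + 7 + 2 + 2 + 15 = 37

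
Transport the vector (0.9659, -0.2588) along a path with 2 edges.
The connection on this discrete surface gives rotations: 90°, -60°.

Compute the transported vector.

Total rotation: 90° + (-60°) = 30°. Final vector: (0.9659, 0.2588)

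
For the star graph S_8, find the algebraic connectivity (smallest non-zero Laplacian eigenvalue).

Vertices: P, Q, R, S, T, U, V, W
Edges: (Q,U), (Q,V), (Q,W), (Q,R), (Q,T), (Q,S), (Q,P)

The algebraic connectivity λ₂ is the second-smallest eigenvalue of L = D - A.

The star S_8 is the complete bipartite graph K_{1,7} (one hub of degree 7, 7 leaves of degree 1). The Laplacian spectrum of K_{p,q} is 0, p (multiplicity q−1), q (multiplicity p−1), p+q. With p = 1, q = 7: 0 once, 1 with multiplicity 6, and 8 once. (Check: trace L = sum of degrees = 14 = 6·1 + 8.)
Laplacian eigenvalues: [0.0, 1.0, 1.0, 1.0, 1.0, 1.0, 1.0, 8.0]. Algebraic connectivity (smallest non-zero eigenvalue) = 1.0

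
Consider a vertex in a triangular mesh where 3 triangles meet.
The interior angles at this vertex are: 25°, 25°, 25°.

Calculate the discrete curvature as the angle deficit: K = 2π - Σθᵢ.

Sum of angles = 75°. K = 360° - 75° = 285°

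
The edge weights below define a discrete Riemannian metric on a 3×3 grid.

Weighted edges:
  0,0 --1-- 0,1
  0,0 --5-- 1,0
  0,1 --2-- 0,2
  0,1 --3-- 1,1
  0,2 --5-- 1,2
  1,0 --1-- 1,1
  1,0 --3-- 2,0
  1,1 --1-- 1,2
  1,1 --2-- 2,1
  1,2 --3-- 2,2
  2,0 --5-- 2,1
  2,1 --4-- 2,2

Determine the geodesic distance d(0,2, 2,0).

Shortest path: 0,2 → 0,1 → 1,1 → 1,0 → 2,0, total weight = 9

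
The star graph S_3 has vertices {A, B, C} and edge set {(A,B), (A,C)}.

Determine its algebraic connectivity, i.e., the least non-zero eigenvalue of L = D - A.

The star S_3 is the complete bipartite graph K_{1,2} (one hub of degree 2, 2 leaves of degree 1). The Laplacian spectrum of K_{p,q} is 0, p (multiplicity q−1), q (multiplicity p−1), p+q. With p = 1, q = 2: 0 once, 1 with multiplicity 1, and 3 once. (Check: trace L = sum of degrees = 4 = 1·1 + 3.)
Laplacian eigenvalues: [0.0, 1.0, 3.0]. Algebraic connectivity (smallest non-zero eigenvalue) = 1.0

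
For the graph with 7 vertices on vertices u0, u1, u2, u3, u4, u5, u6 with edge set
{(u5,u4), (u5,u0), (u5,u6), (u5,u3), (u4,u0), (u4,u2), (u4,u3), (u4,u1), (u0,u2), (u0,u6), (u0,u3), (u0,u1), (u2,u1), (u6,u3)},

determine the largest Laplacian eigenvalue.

Degrees: deg(u0) = 6, deg(u1) = 3, deg(u2) = 3, deg(u3) = 4, deg(u4) = 5, deg(u5) = 4, deg(u6) = 3.
L = D − A with rows/columns ordered (u0, u1, u2, u3, u4, u5, u6):
  [ 6, -1, -1, -1, -1, -1, -1]
  [-1,  3, -1,  0, -1,  0,  0]
  [-1, -1,  3,  0, -1,  0,  0]
  [-1,  0,  0,  4, -1, -1, -1]
  [-1, -1, -1, -1,  5, -1,  0]
  [-1,  0,  0, -1, -1,  4, -1]
  [-1,  0,  0, -1,  0, -1,  3]
Characteristic polynomial: det(λI − L) = λ(λ² − 8λ + 11)(λ − 4)²(λ − 5)(λ − 7).
Roots: λ = 0; (λ² − 8λ + 11) = 0 ⇒ λ = 4 ± √5 ≈ 1.7639, 6.2361; (λ − 4) = 0 ⇒ λ = 4 (multiplicity 2); (λ − 5) = 0 ⇒ λ = 5; (λ − 7) = 0 ⇒ λ = 7.
(Check: the roots sum (with multiplicity) to 28, matching trace L = Σdeg = 2·14 = 28.)
Laplacian eigenvalues: [0.0, 1.7639, 4.0, 4.0, 5.0, 6.2361, 7.0]. Largest eigenvalue (spectral radius) = 7.0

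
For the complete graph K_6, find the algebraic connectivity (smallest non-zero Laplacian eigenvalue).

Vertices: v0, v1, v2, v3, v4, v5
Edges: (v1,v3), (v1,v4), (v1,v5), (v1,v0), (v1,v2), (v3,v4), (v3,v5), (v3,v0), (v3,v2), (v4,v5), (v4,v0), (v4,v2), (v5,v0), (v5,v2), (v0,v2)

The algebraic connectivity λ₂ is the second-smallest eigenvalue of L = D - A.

For the complete graph K_n, L = nI − J (J = all-ones matrix). J has eigenvalues n (once, eigenvector 𝟙) and 0 (multiplicity n−1), so L has eigenvalues 0 (once) and n (multiplicity n−1). Here n = 6: eigenvalue 0 once and 6 with multiplicity 5.
Laplacian eigenvalues: [0.0, 6.0, 6.0, 6.0, 6.0, 6.0]. Algebraic connectivity (smallest non-zero eigenvalue) = 6.0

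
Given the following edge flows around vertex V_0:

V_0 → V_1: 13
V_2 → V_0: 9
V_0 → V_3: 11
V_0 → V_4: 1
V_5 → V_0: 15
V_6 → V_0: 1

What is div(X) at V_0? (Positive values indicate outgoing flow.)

Divergence = sum of outgoing flows = 13 + (-9) + 11 + 1 + (-15) + (-1) = 0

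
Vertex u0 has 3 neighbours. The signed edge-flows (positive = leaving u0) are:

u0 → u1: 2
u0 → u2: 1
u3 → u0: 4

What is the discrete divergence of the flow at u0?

Divergence = sum of outgoing flows = 2 + 1 + (-4) = -1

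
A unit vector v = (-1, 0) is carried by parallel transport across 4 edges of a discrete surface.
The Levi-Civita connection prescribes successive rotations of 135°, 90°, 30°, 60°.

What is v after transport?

Total rotation: 135° + 90° + 30° + 60° = 315° ≡ -45° (mod 360°). Final vector: (-0.7071, 0.7071)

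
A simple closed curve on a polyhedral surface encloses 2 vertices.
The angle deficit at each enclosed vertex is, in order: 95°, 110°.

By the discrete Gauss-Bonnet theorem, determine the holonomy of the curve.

Holonomy = total enclosed curvature = 95° + 110° = 205°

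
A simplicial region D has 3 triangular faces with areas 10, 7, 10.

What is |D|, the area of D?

10 + 7 + 10 = 27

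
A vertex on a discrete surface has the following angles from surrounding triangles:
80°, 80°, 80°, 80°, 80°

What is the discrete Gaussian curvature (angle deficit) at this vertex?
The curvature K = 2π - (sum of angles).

Sum of angles = 400°. K = 360° - 400° = -40°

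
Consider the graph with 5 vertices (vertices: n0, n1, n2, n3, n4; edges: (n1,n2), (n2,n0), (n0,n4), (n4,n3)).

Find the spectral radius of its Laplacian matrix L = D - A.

Degrees: deg(n0) = 2, deg(n1) = 1, deg(n2) = 2, deg(n3) = 1, deg(n4) = 2.
L = D − A with rows/columns ordered (n0, n1, n2, n3, n4):
  [ 2,  0, -1,  0, -1]
  [ 0,  1, -1,  0,  0]
  [-1, -1,  2,  0,  0]
  [ 0,  0,  0,  1, -1]
  [-1,  0,  0, -1,  2]
Characteristic polynomial: det(λI − L) = λ(λ² − 3λ + 1)(λ² − 5λ + 5).
Roots: λ = 0; (λ² − 3λ + 1) = 0 ⇒ λ = (3 ± √5)/2 ≈ 0.382, 2.618; (λ² − 5λ + 5) = 0 ⇒ λ = (5 ± √5)/2 ≈ 1.382, 3.618.
(Check: the roots sum (with multiplicity) to 8, matching trace L = Σdeg = 2·4 = 8.)
Laplacian eigenvalues: [0.0, 0.382, 1.382, 2.618, 3.618]. Largest eigenvalue (spectral radius) = 3.618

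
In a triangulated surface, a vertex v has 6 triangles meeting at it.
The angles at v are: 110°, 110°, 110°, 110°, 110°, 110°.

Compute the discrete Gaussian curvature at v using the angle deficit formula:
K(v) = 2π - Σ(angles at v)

Sum of angles = 660°. K = 360° - 660° = -300°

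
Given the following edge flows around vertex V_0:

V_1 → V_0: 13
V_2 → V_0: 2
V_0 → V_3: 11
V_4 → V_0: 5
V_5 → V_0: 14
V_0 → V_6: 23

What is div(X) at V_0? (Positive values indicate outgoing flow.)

Divergence = sum of outgoing flows = (-13) + (-2) + 11 + (-5) + (-14) + 23 = 0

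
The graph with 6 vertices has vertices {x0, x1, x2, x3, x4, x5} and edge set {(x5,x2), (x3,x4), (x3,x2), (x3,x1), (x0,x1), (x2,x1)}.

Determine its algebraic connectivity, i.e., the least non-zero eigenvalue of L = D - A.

Degrees: deg(x0) = 1, deg(x1) = 3, deg(x2) = 3, deg(x3) = 3, deg(x4) = 1, deg(x5) = 1.
L = D − A with rows/columns ordered (x0, x1, x2, x3, x4, x5):
  [ 1, -1,  0,  0,  0,  0]
  [-1,  3, -1, -1,  0,  0]
  [ 0, -1,  3, -1,  0, -1]
  [ 0, -1, -1,  3, -1,  0]
  [ 0,  0,  0, -1,  1,  0]
  [ 0,  0, -1,  0,  0,  1]
Characteristic polynomial: det(λI − L) = λ(λ² − 5λ + 3)²(λ − 2).
Roots: λ = 0; (λ² − 5λ + 3) = 0 ⇒ λ = (5 ± √13)/2 ≈ 0.6972, 4.3028 (multiplicity 2); (λ − 2) = 0 ⇒ λ = 2.
(Check: the roots sum (with multiplicity) to 12, matching trace L = Σdeg = 2·6 = 12.)
Laplacian eigenvalues: [0.0, 0.6972, 0.6972, 2.0, 4.3028, 4.3028]. Algebraic connectivity (smallest non-zero eigenvalue) = 0.6972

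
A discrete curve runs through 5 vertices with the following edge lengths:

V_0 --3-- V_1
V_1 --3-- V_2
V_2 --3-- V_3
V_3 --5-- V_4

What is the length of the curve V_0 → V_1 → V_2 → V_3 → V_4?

Arc length = 3 + 3 + 3 + 5 = 14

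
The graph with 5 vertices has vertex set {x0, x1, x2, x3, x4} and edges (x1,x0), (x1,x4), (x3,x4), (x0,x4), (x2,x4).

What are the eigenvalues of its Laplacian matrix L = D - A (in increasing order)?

Degrees: deg(x0) = 2, deg(x1) = 2, deg(x2) = 1, deg(x3) = 1, deg(x4) = 4.
L = D − A with rows/columns ordered (x0, x1, x2, x3, x4):
  [ 2, -1,  0,  0, -1]
  [-1,  2,  0,  0, -1]
  [ 0,  0,  1,  0, -1]
  [ 0,  0,  0,  1, -1]
  [-1, -1, -1, -1,  4]
Characteristic polynomial: det(λI − L) = λ(λ − 1)²(λ − 3)(λ − 5).
Roots: λ = 0; (λ − 1) = 0 ⇒ λ = 1 (multiplicity 2); (λ − 3) = 0 ⇒ λ = 3; (λ − 5) = 0 ⇒ λ = 5.
(Check: the roots sum (with multiplicity) to 10, matching trace L = Σdeg = 2·5 = 10.)
Laplacian eigenvalues (increasing order): [0.0, 1.0, 1.0, 3.0, 5.0]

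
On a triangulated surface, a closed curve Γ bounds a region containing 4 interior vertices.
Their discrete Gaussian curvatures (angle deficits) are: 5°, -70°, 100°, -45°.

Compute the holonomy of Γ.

Holonomy = total enclosed curvature = 5° + (-70°) + 100° + (-45°) = -10°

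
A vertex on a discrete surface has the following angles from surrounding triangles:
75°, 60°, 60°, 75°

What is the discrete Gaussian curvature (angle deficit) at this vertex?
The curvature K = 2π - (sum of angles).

Sum of angles = 270°. K = 360° - 270° = 90° = π/2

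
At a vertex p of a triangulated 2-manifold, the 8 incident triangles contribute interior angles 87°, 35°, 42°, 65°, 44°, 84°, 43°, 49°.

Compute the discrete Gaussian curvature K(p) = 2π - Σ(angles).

Sum of angles = 449°. K = 360° - 449° = -89° = -89π/180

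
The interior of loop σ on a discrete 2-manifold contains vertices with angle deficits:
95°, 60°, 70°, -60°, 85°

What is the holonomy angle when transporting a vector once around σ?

Holonomy = total enclosed curvature = 95° + 60° + 70° + (-60°) + 85° = 250°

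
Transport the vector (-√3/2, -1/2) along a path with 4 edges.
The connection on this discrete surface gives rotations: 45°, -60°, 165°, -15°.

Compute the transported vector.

Total rotation: 45° + (-60°) + 165° + (-15°) = 135°. Final vector: (0.9659, -0.2588)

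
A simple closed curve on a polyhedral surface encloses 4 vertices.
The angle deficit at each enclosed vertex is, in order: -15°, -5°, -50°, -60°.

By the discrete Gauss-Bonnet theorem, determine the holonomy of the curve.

Holonomy = total enclosed curvature = (-15°) + (-5°) + (-50°) + (-60°) = -130°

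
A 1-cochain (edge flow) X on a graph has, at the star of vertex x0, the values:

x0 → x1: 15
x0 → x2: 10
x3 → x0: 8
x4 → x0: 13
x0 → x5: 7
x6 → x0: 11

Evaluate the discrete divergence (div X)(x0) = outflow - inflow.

Divergence = sum of outgoing flows = 15 + 10 + (-8) + (-13) + 7 + (-11) = 0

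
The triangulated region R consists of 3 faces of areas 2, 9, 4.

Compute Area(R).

2 + 9 + 4 = 15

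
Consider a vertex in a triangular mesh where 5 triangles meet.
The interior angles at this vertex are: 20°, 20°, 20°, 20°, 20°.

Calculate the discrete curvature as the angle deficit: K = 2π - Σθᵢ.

Sum of angles = 100°. K = 360° - 100° = 260° = 13π/9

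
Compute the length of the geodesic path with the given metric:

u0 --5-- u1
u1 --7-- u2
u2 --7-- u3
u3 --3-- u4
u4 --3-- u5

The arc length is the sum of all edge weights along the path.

Arc length = 5 + 7 + 7 + 3 + 3 = 25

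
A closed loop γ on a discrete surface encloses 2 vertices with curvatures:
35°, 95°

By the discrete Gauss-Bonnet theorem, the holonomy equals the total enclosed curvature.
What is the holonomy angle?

Holonomy = total enclosed curvature = 35° + 95° = 130°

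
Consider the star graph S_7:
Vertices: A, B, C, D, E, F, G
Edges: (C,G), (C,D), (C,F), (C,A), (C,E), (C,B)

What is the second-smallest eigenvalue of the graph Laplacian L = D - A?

The star S_7 is the complete bipartite graph K_{1,6} (one hub of degree 6, 6 leaves of degree 1). The Laplacian spectrum of K_{p,q} is 0, p (multiplicity q−1), q (multiplicity p−1), p+q. With p = 1, q = 6: 0 once, 1 with multiplicity 5, and 7 once. (Check: trace L = sum of degrees = 12 = 5·1 + 7.)
Laplacian eigenvalues: [0.0, 1.0, 1.0, 1.0, 1.0, 1.0, 7.0]. Algebraic connectivity (smallest non-zero eigenvalue) = 1.0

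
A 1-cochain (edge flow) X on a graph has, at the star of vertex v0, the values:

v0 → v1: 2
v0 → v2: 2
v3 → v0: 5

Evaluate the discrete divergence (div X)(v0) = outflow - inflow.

Divergence = sum of outgoing flows = 2 + 2 + (-5) = -1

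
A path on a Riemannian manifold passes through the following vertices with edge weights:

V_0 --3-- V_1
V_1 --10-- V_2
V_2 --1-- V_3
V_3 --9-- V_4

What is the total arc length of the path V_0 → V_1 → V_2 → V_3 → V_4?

Arc length = 3 + 10 + 1 + 9 = 23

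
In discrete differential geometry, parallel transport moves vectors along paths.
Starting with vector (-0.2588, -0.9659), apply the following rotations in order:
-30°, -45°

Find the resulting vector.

Total rotation: (-30°) + (-45°) = -75°. Final vector: (-1, 0)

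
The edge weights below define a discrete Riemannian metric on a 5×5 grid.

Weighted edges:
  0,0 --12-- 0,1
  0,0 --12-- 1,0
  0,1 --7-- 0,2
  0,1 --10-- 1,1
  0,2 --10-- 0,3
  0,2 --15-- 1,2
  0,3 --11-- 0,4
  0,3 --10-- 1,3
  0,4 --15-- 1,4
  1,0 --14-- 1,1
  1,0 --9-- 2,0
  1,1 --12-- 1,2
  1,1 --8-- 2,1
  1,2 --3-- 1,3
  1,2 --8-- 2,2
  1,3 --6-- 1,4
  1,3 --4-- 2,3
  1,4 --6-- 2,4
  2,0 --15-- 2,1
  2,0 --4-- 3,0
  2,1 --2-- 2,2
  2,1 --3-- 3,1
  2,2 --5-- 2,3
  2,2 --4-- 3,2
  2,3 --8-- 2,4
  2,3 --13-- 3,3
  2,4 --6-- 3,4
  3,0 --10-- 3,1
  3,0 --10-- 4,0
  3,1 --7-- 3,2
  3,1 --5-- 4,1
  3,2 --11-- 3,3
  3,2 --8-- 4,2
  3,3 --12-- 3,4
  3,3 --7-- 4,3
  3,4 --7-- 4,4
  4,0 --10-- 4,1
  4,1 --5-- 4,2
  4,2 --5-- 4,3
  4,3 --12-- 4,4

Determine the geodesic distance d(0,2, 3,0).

Shortest path: 0,2 → 0,1 → 1,1 → 2,1 → 3,1 → 3,0, total weight = 38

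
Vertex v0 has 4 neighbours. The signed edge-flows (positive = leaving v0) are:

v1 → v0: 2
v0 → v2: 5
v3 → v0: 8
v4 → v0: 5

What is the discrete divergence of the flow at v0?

Divergence = sum of outgoing flows = (-2) + 5 + (-8) + (-5) = -10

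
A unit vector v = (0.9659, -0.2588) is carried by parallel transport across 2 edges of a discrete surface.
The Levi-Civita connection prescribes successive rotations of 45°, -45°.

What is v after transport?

Total rotation: 45° + (-45°) = 0°. Final vector: (0.9659, -0.2588)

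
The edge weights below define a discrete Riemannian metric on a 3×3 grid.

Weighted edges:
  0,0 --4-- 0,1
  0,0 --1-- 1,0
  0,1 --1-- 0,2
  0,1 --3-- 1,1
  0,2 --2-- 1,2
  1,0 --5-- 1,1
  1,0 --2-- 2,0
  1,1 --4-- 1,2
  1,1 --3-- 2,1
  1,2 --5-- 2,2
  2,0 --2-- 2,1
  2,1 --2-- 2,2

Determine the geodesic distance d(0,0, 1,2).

Shortest path: 0,0 → 0,1 → 0,2 → 1,2, total weight = 7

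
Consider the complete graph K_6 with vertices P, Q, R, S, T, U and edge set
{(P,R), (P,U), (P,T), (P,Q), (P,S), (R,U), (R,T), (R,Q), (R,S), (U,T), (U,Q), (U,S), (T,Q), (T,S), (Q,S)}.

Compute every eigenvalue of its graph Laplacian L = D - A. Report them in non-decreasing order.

For the complete graph K_n, L = nI − J (J = all-ones matrix). J has eigenvalues n (once, eigenvector 𝟙) and 0 (multiplicity n−1), so L has eigenvalues 0 (once) and n (multiplicity n−1). Here n = 6: eigenvalue 0 once and 6 with multiplicity 5.
Laplacian eigenvalues (increasing order): [0.0, 6.0, 6.0, 6.0, 6.0, 6.0]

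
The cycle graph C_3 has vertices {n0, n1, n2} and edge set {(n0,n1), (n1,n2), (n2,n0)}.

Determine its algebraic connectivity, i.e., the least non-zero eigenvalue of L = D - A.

The cycle graph C_n has Laplacian eigenvalues λ_k = 2 − 2cos(2πk/n), k = 0, 1, …, n−1. Here n = 3:
k=0: 2 − 2cos(0) = 0.0; k=1: 2 − 2cos(2π/3) = 3.0; k=2: 2 − 2cos(4π/3) = 3.0.
Laplacian eigenvalues: [0.0, 3.0, 3.0]. Algebraic connectivity (smallest non-zero eigenvalue) = 3.0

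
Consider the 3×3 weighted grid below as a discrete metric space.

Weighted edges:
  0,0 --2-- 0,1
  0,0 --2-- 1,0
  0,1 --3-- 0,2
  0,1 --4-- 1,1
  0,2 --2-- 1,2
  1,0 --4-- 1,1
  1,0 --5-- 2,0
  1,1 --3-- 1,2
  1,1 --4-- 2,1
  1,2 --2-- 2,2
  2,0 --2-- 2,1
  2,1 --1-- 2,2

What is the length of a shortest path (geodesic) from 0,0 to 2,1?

Shortest path: 0,0 → 1,0 → 2,0 → 2,1, total weight = 9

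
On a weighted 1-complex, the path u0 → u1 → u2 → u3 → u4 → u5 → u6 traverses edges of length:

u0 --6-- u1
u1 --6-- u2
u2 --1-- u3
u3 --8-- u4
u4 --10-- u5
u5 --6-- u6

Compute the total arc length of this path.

Arc length = 6 + 6 + 1 + 8 + 10 + 6 = 37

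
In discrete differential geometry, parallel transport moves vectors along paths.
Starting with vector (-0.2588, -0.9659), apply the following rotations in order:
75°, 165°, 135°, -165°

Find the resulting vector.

Total rotation: 75° + 165° + 135° + (-165°) = 210° ≡ -150° (mod 360°). Final vector: (-0.2588, 0.9659)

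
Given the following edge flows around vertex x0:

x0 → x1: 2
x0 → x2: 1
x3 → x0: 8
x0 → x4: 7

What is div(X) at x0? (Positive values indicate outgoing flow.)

Divergence = sum of outgoing flows = 2 + 1 + (-8) + 7 = 2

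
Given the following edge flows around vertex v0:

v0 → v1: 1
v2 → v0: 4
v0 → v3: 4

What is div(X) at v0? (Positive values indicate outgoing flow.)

Divergence = sum of outgoing flows = 1 + (-4) + 4 = 1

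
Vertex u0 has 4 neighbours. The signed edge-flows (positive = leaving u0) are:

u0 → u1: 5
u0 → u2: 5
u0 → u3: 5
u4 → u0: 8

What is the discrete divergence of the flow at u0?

Divergence = sum of outgoing flows = 5 + 5 + 5 + (-8) = 7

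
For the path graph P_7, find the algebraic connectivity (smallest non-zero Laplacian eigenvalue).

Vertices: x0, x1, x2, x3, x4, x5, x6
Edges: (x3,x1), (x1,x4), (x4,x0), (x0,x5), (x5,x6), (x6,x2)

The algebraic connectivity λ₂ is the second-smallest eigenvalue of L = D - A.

The path graph P_n has Laplacian eigenvalues λ_k = 2 − 2cos(kπ/n), k = 0, 1, …, n−1. Here n = 7:
k=0: 2 − 2cos(0) = 0.0; k=1: 2 − 2cos(π/7) = 0.1981; k=2: 2 − 2cos(2π/7) = 0.753; k=3: 2 − 2cos(3π/7) = 1.555; k=4: 2 − 2cos(4π/7) = 2.445; k=5: 2 − 2cos(5π/7) = 3.247; k=6: 2 − 2cos(6π/7) = 3.8019.
Laplacian eigenvalues: [0.0, 0.1981, 0.753, 1.555, 2.445, 3.247, 3.8019]. Algebraic connectivity (smallest non-zero eigenvalue) = 0.1981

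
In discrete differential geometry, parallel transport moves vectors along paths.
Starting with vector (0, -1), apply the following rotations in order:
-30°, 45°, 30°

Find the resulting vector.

Total rotation: (-30°) + 45° + 30° = 45°. Final vector: (0.7071, -0.7071)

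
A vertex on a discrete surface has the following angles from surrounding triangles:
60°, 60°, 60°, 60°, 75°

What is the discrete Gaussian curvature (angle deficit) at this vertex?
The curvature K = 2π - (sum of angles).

Sum of angles = 315°. K = 360° - 315° = 45°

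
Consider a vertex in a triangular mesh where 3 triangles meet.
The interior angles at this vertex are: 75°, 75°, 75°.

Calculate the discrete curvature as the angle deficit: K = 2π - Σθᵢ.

Sum of angles = 225°. K = 360° - 225° = 135° = 3π/4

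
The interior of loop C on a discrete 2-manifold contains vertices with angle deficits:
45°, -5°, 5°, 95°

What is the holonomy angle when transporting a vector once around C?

Holonomy = total enclosed curvature = 45° + (-5°) + 5° + 95° = 140°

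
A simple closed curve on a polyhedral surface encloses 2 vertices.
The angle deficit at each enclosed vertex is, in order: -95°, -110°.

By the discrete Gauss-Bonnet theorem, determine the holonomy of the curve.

Holonomy = total enclosed curvature = (-95°) + (-110°) = -205°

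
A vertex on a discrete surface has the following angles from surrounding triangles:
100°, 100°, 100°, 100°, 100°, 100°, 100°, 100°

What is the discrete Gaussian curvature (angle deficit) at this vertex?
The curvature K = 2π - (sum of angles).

Sum of angles = 800°. K = 360° - 800° = -440°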